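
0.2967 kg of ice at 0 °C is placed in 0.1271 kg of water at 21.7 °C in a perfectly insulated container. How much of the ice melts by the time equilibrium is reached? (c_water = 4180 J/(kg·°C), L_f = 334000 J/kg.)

Cooling the water to 0 °C releases 0.1271×4180×21.7 = 11529 J.
Fully melting the ice requires m_ice L_f = 0.2967×334000 = 99098 J.
That's not enough to melt it all — equilibrium is at 0 °C with ice remaining.
Mass melted = 11529/334000 ≈ 0.03452 kg.

m_melted ≈ 0.0345 kg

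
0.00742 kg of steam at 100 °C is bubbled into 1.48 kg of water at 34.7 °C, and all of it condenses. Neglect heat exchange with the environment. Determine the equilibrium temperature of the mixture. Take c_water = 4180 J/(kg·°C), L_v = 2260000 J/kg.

T_f ≈ 37.7 °C

Taking heat into each body as positive, Σ m c ΔT = 0:
steam→water at 100 °C releases m L_v = 0.00742×2260000 = 16769
  condensate cools 100→T: 0.00742×4180×(T − 100) = 31.02(T − 100)
  water warms: 1.48×4180×(T − 34.7) = 6186.4(T − 34.7)
6217.4 T = 16769 + 3101.6 + 214668 = 234539
T ≈ 37.72 °C (< 100 °C, so full condensation is consistent).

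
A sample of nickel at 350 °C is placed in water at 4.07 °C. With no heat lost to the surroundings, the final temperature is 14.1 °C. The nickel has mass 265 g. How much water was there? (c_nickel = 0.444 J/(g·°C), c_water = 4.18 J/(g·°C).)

Heat lost by the nickel = heat gained by the water:
265×0.444×(350 − 14.1) = m×4.18×(14.1 − 4.07)
41.93 m = 39522  ⇒  m ≈ 942.7 g

m ≈ 943 g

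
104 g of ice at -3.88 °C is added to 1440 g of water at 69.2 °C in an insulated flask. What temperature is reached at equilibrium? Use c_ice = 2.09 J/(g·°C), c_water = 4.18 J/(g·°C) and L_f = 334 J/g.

Taking heat into each body as positive, Σ m c ΔT = 0:
ice -3.88→0 °C: 104·2.09·3.88 = 843.36
  melt ice: 104·334 = 34736
  warm the meltwater: 434.72 T
  water: 6019.2(T − 69.2)
6453.9 T = 416529 − 35579 = 380949
T ≈ 59.03 °C — above 0 °C, consistent with complete melting.

T_f ≈ 59.0 °C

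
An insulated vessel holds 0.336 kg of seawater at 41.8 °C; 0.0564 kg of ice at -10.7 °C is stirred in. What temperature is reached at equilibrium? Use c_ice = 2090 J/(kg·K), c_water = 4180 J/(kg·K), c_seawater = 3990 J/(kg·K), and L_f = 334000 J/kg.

Energy balance with sensible and latent terms:
warm ice to 0 °C: 0.0564·2090·(0 − (-10.7)) = 1261.3
  fusion: m_ice L_f = 0.0564·334000 = 18838
  warm the meltwater: 235.75 T
  seawater: 1340.6(T − 41.8)
1576.4 T = 56039 − 20099 = 35940
T ≈ 22.80 °C — above 0 °C, consistent with complete melting.

T_f ≈ 22.8 °C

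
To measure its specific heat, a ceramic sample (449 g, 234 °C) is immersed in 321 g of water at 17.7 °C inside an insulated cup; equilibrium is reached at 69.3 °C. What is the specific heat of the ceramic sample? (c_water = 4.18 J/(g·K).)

c ≈ 0.936 J/(g·K)

m_s c (T_s − T_f) = m_water c_water (T_f − T_0):
449×c×(234 − 69.3) = 321×4.18×(69.3 − 17.7)
73950 c = 69236  ⇒  c ≈ 0.9362 J/(g·K)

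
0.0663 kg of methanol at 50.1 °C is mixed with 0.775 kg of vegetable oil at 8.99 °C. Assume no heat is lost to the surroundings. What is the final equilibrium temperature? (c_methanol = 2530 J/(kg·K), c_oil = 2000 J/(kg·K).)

Energy conservation, ΣQ = 0:
0.0663×2530×(T − 50.1) + 0.775×2000×(T − 8.99) = 0
167.74(T − 50.1) + 1550(T − 8.99) = 0
(167.74 + 1550) T = 167.74×50.1 + 1550×8.99
T = 22338/1717.7 ≈ 13.00 °C

T_f ≈ 13.0 °C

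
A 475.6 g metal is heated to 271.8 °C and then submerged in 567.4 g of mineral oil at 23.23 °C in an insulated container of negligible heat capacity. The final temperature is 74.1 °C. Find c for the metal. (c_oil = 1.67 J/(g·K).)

c ≈ 0.513 J/(g·K)

m_s c (T_s − T_f) = m_oil c_oil (T_f − T_0):
475.6·c·(271.8 − 74.1) = 567.4·1.67·(74.1 − 23.23)
94026 c = 48202  ⇒  c ≈ 0.5126 J/(g·K)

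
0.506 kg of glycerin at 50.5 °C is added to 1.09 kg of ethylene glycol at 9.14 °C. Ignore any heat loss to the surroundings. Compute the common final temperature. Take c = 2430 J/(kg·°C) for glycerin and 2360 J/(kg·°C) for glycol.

T_f ≈ 22.5 °C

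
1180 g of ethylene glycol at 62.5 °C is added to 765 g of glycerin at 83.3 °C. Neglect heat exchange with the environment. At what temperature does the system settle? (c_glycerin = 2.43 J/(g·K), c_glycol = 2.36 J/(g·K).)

Conservation of energy gives ΣQ = 0:
765·2.43·(T − 83.3) + 1180·2.36·(T − 62.5) = 0
(1859 + 2784.8) T = 1859·83.3 + 2784.8·62.5
T = 328901/4643.8 ≈ 70.83 °C

T_f ≈ 70.8 °C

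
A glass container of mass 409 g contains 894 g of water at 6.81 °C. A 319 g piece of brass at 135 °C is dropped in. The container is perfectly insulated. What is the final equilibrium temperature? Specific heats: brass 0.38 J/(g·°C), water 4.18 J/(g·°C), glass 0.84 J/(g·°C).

T_f ≈ 10.5 °C

Taking heat into each body as positive, Σ m c ΔT = 0:
319·0.38·(T − 135) + 894·4.18·(T − 6.81) + 409·0.84·(T − 6.81) = 0
(121.22 + 3736.9 + 343.56) T = 121.22·135 + 3736.9·6.81 + 343.56·6.81
T = 44153/4201.7 ≈ 10.51 °C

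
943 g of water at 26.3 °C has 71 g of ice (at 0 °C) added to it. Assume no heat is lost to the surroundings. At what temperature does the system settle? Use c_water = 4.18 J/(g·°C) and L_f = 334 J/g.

T_f ≈ 18.9 °C

Let T be the final temperature. ΣQ_i = 0:
melt ice: 71×334 = 23714; meltwater 0→T: 71×4.18×T = 296.78 T; water: 3941.7(T − 26.3)
4238.5 T = 103668 − 23714 = 79954
T ≈ 18.86 °C (positive, so assuming full melt was valid).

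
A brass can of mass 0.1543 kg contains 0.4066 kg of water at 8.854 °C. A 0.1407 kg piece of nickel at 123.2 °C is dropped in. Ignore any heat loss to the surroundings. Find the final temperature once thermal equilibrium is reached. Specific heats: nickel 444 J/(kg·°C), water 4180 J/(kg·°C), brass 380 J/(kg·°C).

T_f ≈ 12.8 °C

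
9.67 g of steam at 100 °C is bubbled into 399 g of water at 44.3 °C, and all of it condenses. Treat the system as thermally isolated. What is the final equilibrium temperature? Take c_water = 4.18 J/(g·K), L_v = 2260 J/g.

Sum of m c ΔT and latent-heat terms is zero:
condense steam: −9.67·2260 = −21854
  condensate cools 100→T: 9.67·4.18·(T − 100) = 40.42(T − 100)
  water warms: 399·4.18·(T − 44.3) = 1667.8(T − 44.3)
1708.2 T = 21854 + 4042.1 + 73884 = 99781
T ≈ 58.41 °C (< 100 °C, so full condensation is consistent).

T_f ≈ 58.4 °C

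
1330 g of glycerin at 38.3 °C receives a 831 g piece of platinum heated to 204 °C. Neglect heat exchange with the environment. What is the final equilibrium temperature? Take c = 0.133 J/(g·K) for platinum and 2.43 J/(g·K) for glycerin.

T_f ≈ 43.8 °C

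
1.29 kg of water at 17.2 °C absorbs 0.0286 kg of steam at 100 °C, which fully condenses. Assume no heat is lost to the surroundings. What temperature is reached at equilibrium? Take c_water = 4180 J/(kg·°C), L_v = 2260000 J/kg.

Heat gained plus heat lost sum to zero:
condense steam: −0.0286×2260000 = −64636; condensate cools 100→T: 0.0286×4180×(T − 100) = 119.55(T − 100); water warms: 1.29×4180×(T − 17.2) = 5392.2(T − 17.2)
5511.7 T = 64636 + 11955 + 92746 = 169337
T ≈ 30.72 °C — below 100 °C, confirming all the steam condensed.

T_f ≈ 30.7 °C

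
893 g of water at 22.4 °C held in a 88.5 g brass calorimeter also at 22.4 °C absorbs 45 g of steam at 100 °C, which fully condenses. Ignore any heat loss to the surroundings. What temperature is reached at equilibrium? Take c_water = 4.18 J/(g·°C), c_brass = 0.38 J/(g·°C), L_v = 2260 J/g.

Setting the total heat transfer to zero:
latent heat released on condensation: 45·2260 = 101700
  condensate cools 100→T: 45·4.18·(T − 100) = 188.1(T − 100)
  original water: 3732.7(T − 22.4)
  cup: 33.63(T − 22.4)
3954.5 T = 101700 + 18810 + 84367 = 204877
T ≈ 51.81 °C — below 100 °C, confirming all the steam condensed.

T_f ≈ 51.8 °C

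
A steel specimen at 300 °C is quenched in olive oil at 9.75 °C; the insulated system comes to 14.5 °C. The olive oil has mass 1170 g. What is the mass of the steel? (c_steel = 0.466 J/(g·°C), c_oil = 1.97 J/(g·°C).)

m ≈ 82.3 g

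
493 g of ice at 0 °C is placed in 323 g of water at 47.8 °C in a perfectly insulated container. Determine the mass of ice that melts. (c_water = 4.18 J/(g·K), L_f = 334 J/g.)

Heat available from the water dropping to 0 °C: 323×4.18×47.8 = 64537 J.
Melting all 493 g of ice would need 493×334 = 164662 J.
Since 64537 < 164662 J, not all the ice melts; equilibrium is at 0 °C.
m_melt = 64537 / L_f = 193.2 g.

m_melted ≈ 193 g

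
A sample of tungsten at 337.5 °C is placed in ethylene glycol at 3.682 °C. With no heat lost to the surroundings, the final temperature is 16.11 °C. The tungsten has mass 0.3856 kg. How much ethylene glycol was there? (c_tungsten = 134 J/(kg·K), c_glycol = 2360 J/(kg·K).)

m ≈ 0.566 kg

|Q_tungsten| = |Q_glycol|:
0.3856·134·(337.5 − 16.11) = m·2360·(16.11 − 3.682)
29330 m = 16606  ⇒  m ≈ 0.5662 kg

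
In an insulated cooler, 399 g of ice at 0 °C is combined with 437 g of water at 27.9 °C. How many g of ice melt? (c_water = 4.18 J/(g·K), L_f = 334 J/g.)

m_melted ≈ 153 g

Water can give up m c ΔT = 437×4.18×27.9 = 50964 J before reaching 0 °C.
Fully melting the ice requires m_ice L_f = 399×334 = 133266 J.
50964 J < 133266 J, so only part of the ice melts and the system sits at 0 °C.
m_melt = 50964 / L_f = 152.6 g.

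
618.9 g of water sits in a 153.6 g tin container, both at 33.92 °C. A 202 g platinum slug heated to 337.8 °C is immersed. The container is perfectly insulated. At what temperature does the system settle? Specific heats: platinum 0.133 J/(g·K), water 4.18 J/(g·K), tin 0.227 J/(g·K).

Conservation of energy gives ΣQ = 0:
202*0.133*(T − 337.8) + 618.9*4.18*(T − 33.92) + 153.6*0.227*(T − 33.92) = 0
26.87(T − 337.8) + 2587(T − 33.92) + 34.87(T − 33.92) = 0
2648.7 T = 98009
T = 98009 / 2648.7 = 37 °C

T_f ≈ 37.0 °C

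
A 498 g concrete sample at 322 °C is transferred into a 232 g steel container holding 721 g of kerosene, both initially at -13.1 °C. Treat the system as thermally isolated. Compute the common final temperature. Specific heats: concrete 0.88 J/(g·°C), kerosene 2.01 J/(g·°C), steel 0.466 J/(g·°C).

T_f ≈ 60.5 °C

Net heat exchanged in the isolated system is zero:
498×0.88×(T − 322) + 721×2.01×(T − (-13.1)) + 232×0.466×(T − (-13.1)) = 0
(438.24 + 1449.2 + 108.11) T = 438.24×322 + 1449.2×(-13.1) + 108.11×(-13.1)
T = 120712/1995.6 ≈ 60.49 °C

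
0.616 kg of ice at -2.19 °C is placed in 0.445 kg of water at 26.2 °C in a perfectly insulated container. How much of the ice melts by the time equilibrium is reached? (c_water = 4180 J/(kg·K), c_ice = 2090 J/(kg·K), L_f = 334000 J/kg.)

m_melted ≈ 0.137 kg

Cooling the water to 0 °C releases 0.445×4180×26.2 = 48735 J.
Warming the ice to 0 °C takes 0.616×2090×2.19 = 2819.5 J, leaving 45915 J for melting.
To melt every bit of ice: 0.616×334000 = 205744 J.
45915 J < 205744 J, so only part of the ice melts and the system sits at 0 °C.
m_melted×334000 = 45915  ⇒  m_melted ≈ 0.1375 kg.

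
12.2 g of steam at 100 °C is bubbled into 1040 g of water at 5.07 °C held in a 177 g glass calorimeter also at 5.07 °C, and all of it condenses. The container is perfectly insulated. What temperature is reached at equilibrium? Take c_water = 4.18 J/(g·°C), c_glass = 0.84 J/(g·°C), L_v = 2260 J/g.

Heat gained plus heat lost sum to zero:
steam→water at 100 °C releases m L_v = 12.2·2260 = 27572; condensate cools 100→T: 12.2·4.18·(T − 100) = 51(T − 100); water warms: 1040·4.18·(T − 5.07) = 4347.2(T − 5.07); glass cup: 177·0.84·(T − 5.07) = 148.68(T − 5.07)
4546.9 T = 27572 + 5099.6 + 22794 = 55466
T ≈ 12.20 °C (< 100 °C, so full condensation is consistent).

T_f ≈ 12.2 °C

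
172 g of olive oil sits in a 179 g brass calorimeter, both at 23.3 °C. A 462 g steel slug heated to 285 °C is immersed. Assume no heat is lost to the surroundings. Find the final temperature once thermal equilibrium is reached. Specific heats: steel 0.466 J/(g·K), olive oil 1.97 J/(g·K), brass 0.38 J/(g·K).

T_f ≈ 113.9 °C

Taking heat into each body as positive, Σ m c ΔT = 0:
462*0.466*(T − 285) + 172*1.97*(T − 23.3) + 179*0.38*(T − 23.3) = 0
215.29(T − 285) + 338.84(T − 23.3) + 68.02(T − 23.3) = 0
622.15 T = 70838
T = 70838 / 622.15 = 114 °C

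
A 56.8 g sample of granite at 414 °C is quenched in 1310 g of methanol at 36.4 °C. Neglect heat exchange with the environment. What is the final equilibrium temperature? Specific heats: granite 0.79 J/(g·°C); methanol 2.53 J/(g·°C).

T_f ≈ 41.4 °C

T_f = Σ m_i c_i T_i / Σ m_i c_i:
T_f = (44.87·414 + 3314.3·36.4) / (44.87 + 3314.3)
    = 139218 / 3359.2 ≈ 41.44 °C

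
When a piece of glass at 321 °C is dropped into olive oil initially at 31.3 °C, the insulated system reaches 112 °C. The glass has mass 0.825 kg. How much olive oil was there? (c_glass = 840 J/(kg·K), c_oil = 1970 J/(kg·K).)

m ≈ 0.911 kg

|Q_glass| = |Q_oil|:
0.825×840×(321 − 112) = m×1970×(112 − 31.3)
158979 m = 144837  ⇒  m ≈ 0.911 kg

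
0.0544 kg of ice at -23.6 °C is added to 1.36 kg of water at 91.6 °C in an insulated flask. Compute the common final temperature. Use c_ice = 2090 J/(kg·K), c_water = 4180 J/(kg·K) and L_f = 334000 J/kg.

T_f ≈ 84.5 °C

Let T be the final temperature. ΣQ_i = 0:
warm ice to 0 °C: 0.0544×2090×(0 − (-23.6)) = 2683.2; fusion: m_ice L_f = 0.0544×334000 = 18170; meltwater 0→T: 0.0544×4180×T = 227.39 T; water cools: 1.36×4180×(T − 91.6) = 5684.8(T − 91.6)
5912.2 T = 520728 − 20853 = 499875
T ≈ 84.55 °C (positive, so assuming full melt was valid).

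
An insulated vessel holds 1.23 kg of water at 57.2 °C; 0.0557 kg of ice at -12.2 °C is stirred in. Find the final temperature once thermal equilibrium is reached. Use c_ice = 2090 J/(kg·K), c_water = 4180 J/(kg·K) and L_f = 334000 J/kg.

T_f ≈ 51.0 °C

Energy conservation, ΣQ = 0:
warm ice to 0 °C: 0.0557×2090×(0 − (-12.2)) = 1420.2
  latent heat to melt: 0.0557×334000 = 18604
  meltwater 0→T: 0.0557×4180×T = 232.83 T
  water cools: 1.23×4180×(T − 57.2) = 5141.4(T − 57.2)
5374.2 T = 294088 − 20024 = 274064
T ≈ 51.00 °C (positive, so assuming full melt was valid).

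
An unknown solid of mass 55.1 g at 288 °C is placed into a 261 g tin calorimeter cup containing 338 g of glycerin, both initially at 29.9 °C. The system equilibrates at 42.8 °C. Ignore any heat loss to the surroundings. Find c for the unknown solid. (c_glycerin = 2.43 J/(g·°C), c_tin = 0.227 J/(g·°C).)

c ≈ 0.841 J/(g·°C)

Heat gained plus heat lost sum to zero:
55.1×c×(42.8 − 288) + 338×2.43×(42.8 − 29.9) + 261×0.227×(42.8 − 29.9) = 0
-13511 c = -11360
c = -11360/-13511 ≈ 0.8408 J/(g·°C)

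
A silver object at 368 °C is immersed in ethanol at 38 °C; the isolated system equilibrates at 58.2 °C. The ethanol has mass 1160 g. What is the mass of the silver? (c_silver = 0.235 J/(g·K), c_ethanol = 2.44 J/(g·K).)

m ≈ 785 g

Energy conservation, ΣQ = 0:
m×0.235×(58.2 − 368) + 1160×2.44×(58.2 − 38) = 0
-72.8 m = -57174
m = -57174/-72.8 ≈ 785.3 g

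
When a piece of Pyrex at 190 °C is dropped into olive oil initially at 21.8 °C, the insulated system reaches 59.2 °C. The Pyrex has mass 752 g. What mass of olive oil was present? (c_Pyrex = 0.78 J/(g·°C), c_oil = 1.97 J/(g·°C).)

Heat lost by the Pyrex = heat gained by the oil:
752·0.78·(190 − 59.2) = m·1.97·(59.2 − 21.8)
73.68 m = 76722  ⇒  m ≈ 1041 g

m ≈ 1040 g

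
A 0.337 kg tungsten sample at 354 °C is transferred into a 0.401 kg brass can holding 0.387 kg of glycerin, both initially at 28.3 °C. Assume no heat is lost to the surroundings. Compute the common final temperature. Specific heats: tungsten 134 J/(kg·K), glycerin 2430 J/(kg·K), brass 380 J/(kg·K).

T_f ≈ 41.2 °C

T_f = Σ m_i c_i T_i / Σ m_i c_i:
T_f = (45.16·354 + 940.41·28.3 + 152.38·28.3) / (45.16 + 940.41 + 152.38)
    = 46912 / 1137.9 ≈ 41.22 °C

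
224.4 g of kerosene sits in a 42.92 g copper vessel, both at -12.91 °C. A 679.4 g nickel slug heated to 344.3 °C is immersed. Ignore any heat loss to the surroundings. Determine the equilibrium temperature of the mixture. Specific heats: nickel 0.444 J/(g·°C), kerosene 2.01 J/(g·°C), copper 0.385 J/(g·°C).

Energy conservation, ΣQ = 0:
679.4×0.444×(T − 344.3) + 224.4×2.01×(T − (-12.91)) + 42.92×0.385×(T − (-12.91)) = 0
301.65(T − 344.3) + 451.04(T − (-12.91)) + 16.52(T − (-12.91)) = 0
769.22 T = 97823
T ≈ 127.17 °C

T_f ≈ 127.2 °C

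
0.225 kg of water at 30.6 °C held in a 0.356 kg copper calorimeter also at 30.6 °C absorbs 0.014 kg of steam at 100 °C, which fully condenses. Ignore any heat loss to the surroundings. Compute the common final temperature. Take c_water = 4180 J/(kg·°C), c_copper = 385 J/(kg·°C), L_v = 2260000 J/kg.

Energy balance with sensible and latent terms:
steam→water at 100 °C releases m L_v = 0.014×2260000 = 31640
  condensed water 100 °C→T: 58.52(T − 100)
  water warms: 0.225×4180×(T − 30.6) = 940.5(T − 30.6)
  cup: 137.06(T − 30.6)
1136.1 T = 31640 + 5852 + 32973 = 70465
T ≈ 62.02 °C, under the boiling point, so the assumption holds.

T_f ≈ 62.0 °C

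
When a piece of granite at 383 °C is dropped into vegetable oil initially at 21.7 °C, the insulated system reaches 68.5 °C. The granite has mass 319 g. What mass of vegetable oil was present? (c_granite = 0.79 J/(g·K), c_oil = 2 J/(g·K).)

m ≈ 847 g

|Q_granite| = |Q_oil|:
319·0.79·(383 − 68.5) = m·2·(68.5 − 21.7)
93.6 m = 79257  ⇒  m ≈ 846.8 g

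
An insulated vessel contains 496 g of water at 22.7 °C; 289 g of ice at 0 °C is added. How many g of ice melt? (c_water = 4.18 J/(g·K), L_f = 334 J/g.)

Water can give up m c ΔT = 496×4.18×22.7 = 47063 J before reaching 0 °C.
Melting all 289 g of ice would need 289×334 = 96526 J.
That's not enough to melt it all — equilibrium is at 0 °C with ice remaining.
m_melted×334 = 47063  ⇒  m_melted ≈ 140.9 g.

m_melted ≈ 141 g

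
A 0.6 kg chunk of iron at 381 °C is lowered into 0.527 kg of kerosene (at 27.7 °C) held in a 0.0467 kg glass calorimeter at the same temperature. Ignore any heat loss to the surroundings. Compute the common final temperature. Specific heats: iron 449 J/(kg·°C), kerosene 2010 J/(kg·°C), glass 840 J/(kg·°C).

T_f ≈ 97.3 °C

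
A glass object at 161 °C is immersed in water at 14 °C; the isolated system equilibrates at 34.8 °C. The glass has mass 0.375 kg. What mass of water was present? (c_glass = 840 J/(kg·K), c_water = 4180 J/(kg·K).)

m ≈ 0.457 kg

|Q_glass| = |Q_water|:
0.375·840·(161 − 34.8) = m·4180·(34.8 − 14)
86944 m = 39753  ⇒  m ≈ 0.4572 kg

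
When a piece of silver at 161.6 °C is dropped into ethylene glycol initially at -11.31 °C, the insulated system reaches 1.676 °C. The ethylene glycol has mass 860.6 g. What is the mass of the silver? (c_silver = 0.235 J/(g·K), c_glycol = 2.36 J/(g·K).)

m ≈ 702 g

Energy conservation, ΣQ = 0:
m×0.235×(1.676 − 161.6) + 860.6×2.36×(1.676 − (-11.31)) = 0
-37.58 m = -26375
m = -26375/-37.58 ≈ 701.8 g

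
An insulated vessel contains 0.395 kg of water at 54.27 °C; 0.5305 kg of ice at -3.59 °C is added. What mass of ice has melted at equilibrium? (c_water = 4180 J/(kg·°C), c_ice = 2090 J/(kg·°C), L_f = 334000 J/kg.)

Cooling the water to 0 °C releases 0.395×4180×54.27 = 89605 J.
Of that, 0.5305×2090×3.59 = 3980.4 J goes to bring the ice to 0 °C, leaving 85625 J.
Melting all 0.5305 kg of ice would need 0.5305×334000 = 177187 J.
That's not enough to melt it all — equilibrium is at 0 °C with ice remaining.
Mass melted = 85625/334000 ≈ 0.2564 kg.

m_melted ≈ 0.256 kg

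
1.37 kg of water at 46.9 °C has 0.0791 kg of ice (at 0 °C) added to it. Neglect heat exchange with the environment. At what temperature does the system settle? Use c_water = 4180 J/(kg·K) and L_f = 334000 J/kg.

T_f ≈ 40.0 °C

Let T be the final temperature. ΣQ_i = 0:
melt ice: 0.0791·334000 = 26419; warm the meltwater: 330.64 T; water: 5726.6(T − 46.9)
6057.2 T = 268578 − 26419 = 242158
T ≈ 39.98 °C. Since T > 0 °C, the all-ice-melts assumption holds.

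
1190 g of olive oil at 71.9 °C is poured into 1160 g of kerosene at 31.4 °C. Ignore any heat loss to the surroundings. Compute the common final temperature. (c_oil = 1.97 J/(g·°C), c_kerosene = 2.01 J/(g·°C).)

With ΣQ=0 the equilibrium temperature is the m·c-weighted mean:
T_f = (2344.3×71.9 + 2331.6×31.4) / (2344.3 + 2331.6)
    = 241767 / 4675.9 ≈ 51.71 °C

T_f ≈ 51.7 °C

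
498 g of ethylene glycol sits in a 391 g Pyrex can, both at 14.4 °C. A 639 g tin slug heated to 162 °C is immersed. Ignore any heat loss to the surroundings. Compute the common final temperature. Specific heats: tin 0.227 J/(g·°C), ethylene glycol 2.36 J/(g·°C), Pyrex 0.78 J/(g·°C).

T_f ≈ 27.6 °C

Conservation of energy gives ΣQ = 0:
639*0.227*(T − 162) + 498*2.36*(T − 14.4) + 391*0.78*(T − 14.4) = 0
145.05(T − 162) + 1175.3(T − 14.4) + 304.98(T − 14.4) = 0
(145.05 + 1175.3 + 304.98) T = 145.05*162 + 1175.3*14.4 + 304.98*14.4
T = 44814/1625.3 ≈ 27.57 °C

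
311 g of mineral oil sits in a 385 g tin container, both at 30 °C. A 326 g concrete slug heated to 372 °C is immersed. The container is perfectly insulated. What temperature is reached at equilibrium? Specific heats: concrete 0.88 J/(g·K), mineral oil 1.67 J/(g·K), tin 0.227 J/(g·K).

With ΣQ=0 the equilibrium temperature is the m·c-weighted mean:
T_f = (286.88*372 + 519.37*30 + 87.39*30) / (286.88 + 519.37 + 87.39)
    = 124922 / 893.64 ≈ 139.79 °C

T_f ≈ 139.8 °C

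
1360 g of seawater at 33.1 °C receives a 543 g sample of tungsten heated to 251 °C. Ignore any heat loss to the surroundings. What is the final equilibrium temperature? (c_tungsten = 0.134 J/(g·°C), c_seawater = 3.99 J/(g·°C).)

|Q_tungsten| = |Q_seawater|:
543*0.134*(251 − T) = 1360*3.99*(T − 33.1)
72.76(251 − T) = 5426.4(T − 33.1)
5499.2 T = 197877  ⇒  T ≈ 35.98 °C

T_f ≈ 36.0 °C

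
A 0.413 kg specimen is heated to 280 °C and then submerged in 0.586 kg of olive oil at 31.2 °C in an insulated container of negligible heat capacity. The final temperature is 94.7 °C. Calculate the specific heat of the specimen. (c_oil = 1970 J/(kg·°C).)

Energy conservation, ΣQ = 0:
0.413·c·(94.7 − 280) + 0.586·1970·(94.7 − 31.2) = 0
-76.53 c = -73306
c = -73306/-76.53 ≈ 957.9 J/(kg·°C)

c ≈ 958 J/(kg·°C)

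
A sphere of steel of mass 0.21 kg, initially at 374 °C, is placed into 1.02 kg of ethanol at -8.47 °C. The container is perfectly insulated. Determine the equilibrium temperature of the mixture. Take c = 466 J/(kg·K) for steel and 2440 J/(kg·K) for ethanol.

T_f = Σ m_i c_i T_i / Σ m_i c_i:
T_f = (97.86×374 + 2488.8×(-8.47)) / (97.86 + 2488.8)
    = 15520 / 2586.7 ≈ 6.00 °C

T_f ≈ 6.0 °C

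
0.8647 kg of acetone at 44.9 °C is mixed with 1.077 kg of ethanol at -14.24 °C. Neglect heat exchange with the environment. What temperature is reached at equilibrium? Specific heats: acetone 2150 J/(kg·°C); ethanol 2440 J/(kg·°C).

T_f ≈ 10.3 °C

|Q_acetone| = |Q_ethanol|:
0.8647·2150·(44.9 − T) = 1.077·2440·(T − (-14.24))
1859.1(44.9 − T) = 2627.9(T − (-14.24))
4487 T = 46053  ⇒  T ≈ 10.26 °C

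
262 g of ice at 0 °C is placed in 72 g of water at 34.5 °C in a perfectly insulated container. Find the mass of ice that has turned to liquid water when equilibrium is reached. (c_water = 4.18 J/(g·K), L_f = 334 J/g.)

m_melted ≈ 31.1 g

Cooling the water to 0 °C releases 72×4.18×34.5 = 10383 J.
Melting all 262 g of ice would need 262×334 = 87508 J.
That's not enough to melt it all — equilibrium is at 0 °C with ice remaining.
Mass melted = 10383/334 ≈ 31.09 g.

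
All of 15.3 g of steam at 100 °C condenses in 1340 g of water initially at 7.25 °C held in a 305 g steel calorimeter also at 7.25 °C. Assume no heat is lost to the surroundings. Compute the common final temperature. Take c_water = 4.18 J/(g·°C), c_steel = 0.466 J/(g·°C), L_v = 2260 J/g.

T_f ≈ 14.2 °C

Energy balance with sensible and latent terms:
latent heat released on condensation: 15.3·2260 = 34578
  condensate cools 100→T: 15.3·4.18·(T − 100) = 63.95(T − 100)
  water warms: 1340·4.18·(T − 7.25) = 5601.2(T − 7.25)
  cup: 142.13(T − 7.25)
5807.3 T = 34578 + 6395.4 + 41639 = 82613
T ≈ 14.23 °C (< 100 °C, so full condensation is consistent).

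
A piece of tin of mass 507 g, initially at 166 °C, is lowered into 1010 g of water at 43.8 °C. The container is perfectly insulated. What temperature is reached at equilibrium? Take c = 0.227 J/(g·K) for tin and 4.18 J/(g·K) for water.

Setting the total heat transfer to zero:
507*0.227*(T − 166) + 1010*4.18*(T − 43.8) = 0
115.09(T − 166) + 4221.8(T − 43.8) = 0
(115.09 + 4221.8) T = 115.09*166 + 4221.8*43.8
T ≈ 47.04 °C

T_f ≈ 47.0 °C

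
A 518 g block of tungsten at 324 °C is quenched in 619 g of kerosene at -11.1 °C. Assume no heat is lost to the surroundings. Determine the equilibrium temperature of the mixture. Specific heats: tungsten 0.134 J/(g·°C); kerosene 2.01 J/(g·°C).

T_f ≈ 6.6 °C

|Q_tungsten| = |Q_kerosene|:
518*0.134*(324 − T) = 619*2.01*(T − (-11.1))
69.41(324 − T) = 1244.2(T − (-11.1))
1313.6 T = 8679  ⇒  T ≈ 6.61 °C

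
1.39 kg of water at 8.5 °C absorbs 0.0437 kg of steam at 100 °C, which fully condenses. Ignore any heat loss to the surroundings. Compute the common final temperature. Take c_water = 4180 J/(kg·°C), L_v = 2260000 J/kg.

T_f ≈ 27.8 °C

Heat gained plus heat lost sum to zero:
steam→water at 100 °C releases m L_v = 0.0437×2260000 = 98762
  condensate cools 100→T: 0.0437×4180×(T − 100) = 182.67(T − 100)
  original water: 5810.2(T − 8.5)
5992.9 T = 98762 + 18267 + 49387 = 166415
T ≈ 27.77 °C, under the boiling point, so the assumption holds.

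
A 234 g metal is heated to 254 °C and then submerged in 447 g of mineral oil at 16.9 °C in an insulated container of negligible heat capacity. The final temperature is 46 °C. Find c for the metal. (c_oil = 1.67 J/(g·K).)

Taking heat into each body as positive, Σ m c ΔT = 0:
234×c×(46 − 254) + 447×1.67×(46 − 16.9) = 0
-48672 c = -21723
c = -21723/-48672 ≈ 0.4463 J/(g·K)

c ≈ 0.446 J/(g·K)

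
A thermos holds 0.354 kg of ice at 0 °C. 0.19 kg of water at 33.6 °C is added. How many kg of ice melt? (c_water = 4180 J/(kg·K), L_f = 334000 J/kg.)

m_melted ≈ 0.0799 kg

Cooling the water to 0 °C releases 0.19×4180×33.6 = 26685 J.
Melting all 0.354 kg of ice would need 0.354×334000 = 118236 J.
That's not enough to melt it all — equilibrium is at 0 °C with ice remaining.
m_melt = 26685 / L_f = 0.0799 kg.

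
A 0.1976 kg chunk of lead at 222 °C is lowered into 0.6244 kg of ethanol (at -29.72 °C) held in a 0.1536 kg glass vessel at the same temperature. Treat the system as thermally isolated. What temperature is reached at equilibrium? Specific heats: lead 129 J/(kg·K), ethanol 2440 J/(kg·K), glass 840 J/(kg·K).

Net heat exchanged in the isolated system is zero:
0.1976·129·(T − 222) + 0.6244·2440·(T − (-29.72)) + 0.1536·840·(T − (-29.72)) = 0
(25.49 + 1523.5 + 129.02) T = 25.49·222 + 1523.5·(-29.72) + 129.02·(-29.72)
T = -43455/1678.1 ≈ -25.90 °C

T_f ≈ -25.9 °C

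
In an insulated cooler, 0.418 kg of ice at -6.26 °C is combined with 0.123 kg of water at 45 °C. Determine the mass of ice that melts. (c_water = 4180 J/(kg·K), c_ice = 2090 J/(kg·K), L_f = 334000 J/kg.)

Cooling the water to 0 °C releases 0.123·4180·45 = 23136 J.
Of that, 0.418·2090·6.26 = 5468.9 J goes to bring the ice to 0 °C, leaving 17667 J.
Melting all 0.418 kg of ice would need 0.418·334000 = 139612 J.
That's not enough to melt it all — equilibrium is at 0 °C with ice remaining.
m_melt = 17667 / L_f = 0.0529 kg.

m_melted ≈ 0.0529 kg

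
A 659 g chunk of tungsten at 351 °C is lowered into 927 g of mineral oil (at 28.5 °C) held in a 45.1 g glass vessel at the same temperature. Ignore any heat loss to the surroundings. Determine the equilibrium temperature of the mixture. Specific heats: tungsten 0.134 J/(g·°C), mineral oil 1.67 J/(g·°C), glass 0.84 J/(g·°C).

T_f ≈ 45.5 °C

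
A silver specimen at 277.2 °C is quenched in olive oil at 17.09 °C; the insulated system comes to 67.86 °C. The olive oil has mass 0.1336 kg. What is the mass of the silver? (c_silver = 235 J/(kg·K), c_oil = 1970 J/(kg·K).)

m ≈ 0.272 kg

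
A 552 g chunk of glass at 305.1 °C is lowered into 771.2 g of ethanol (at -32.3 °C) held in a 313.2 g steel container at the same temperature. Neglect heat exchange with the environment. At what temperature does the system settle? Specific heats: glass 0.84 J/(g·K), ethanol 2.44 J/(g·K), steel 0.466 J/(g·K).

T_f ≈ 30.5 °C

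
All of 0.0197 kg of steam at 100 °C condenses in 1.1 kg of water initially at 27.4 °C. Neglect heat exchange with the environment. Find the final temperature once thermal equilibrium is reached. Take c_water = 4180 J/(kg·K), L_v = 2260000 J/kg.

Energy balance with sensible and latent terms:
condense steam: −0.0197×2260000 = −44522
  condensate cools 100→T: 0.0197×4180×(T − 100) = 82.35(T − 100)
  original water: 4598(T − 27.4)
4680.3 T = 44522 + 8234.6 + 125985 = 178742
T ≈ 38.19 °C, under the boiling point, so the assumption holds.

T_f ≈ 38.2 °C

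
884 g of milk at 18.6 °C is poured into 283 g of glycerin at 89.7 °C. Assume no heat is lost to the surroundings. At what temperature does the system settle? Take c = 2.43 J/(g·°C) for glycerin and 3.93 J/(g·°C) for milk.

T_f ≈ 30.3 °C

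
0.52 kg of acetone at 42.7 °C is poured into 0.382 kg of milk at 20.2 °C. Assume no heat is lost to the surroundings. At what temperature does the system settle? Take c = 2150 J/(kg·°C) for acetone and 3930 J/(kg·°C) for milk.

T_f ≈ 29.8 °C

With ΣQ=0 the equilibrium temperature is the m·c-weighted mean:
T_f = (1118·42.7 + 1501.3·20.2) / (1118 + 1501.3)
    = 78064 / 2619.3 ≈ 29.80 °C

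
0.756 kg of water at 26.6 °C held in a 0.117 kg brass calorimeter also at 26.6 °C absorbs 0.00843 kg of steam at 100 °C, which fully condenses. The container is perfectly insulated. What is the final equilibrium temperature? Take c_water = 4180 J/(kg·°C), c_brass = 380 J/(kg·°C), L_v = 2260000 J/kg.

Taking heat into each body as positive, Σ m c ΔT = 0:
steam→water at 100 °C releases m L_v = 0.00843×2260000 = 19052; condensate cools 100→T: 0.00843×4180×(T − 100) = 35.24(T − 100); water warms: 0.756×4180×(T − 26.6) = 3160.1(T − 26.6); cup: 44.46(T − 26.6)
3239.8 T = 19052 + 3523.7 + 85241 = 107816
T ≈ 33.28 °C, under the boiling point, so the assumption holds.

T_f ≈ 33.3 °C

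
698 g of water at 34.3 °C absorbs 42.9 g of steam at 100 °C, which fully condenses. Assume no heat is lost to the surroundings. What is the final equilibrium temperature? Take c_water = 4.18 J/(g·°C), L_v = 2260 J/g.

Taking heat into each body as positive, Σ m c ΔT = 0:
steam→water at 100 °C releases m L_v = 42.9·2260 = 96954
  condensed water 100 °C→T: 179.32(T − 100)
  water warms: 698·4.18·(T − 34.3) = 2917.6(T − 34.3)
3097 T = 96954 + 17932 + 100075 = 214961
T ≈ 69.41 °C, under the boiling point, so the assumption holds.

T_f ≈ 69.4 °C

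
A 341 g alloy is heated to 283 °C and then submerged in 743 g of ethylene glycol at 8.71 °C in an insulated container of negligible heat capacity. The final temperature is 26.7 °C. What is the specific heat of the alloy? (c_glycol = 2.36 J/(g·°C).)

c ≈ 0.361 J/(g·°C)

Heat gained plus heat lost sum to zero:
341·c·(26.7 − 283) + 743·2.36·(26.7 − 8.71) = 0
-87398 c = -31545
c = -31545/-87398 ≈ 0.3609 J/(g·°C)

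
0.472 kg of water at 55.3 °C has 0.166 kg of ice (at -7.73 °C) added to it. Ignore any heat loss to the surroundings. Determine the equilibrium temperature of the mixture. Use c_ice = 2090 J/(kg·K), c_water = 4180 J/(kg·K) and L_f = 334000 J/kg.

Energy conservation, ΣQ = 0:
warm ice to 0 °C: 0.166·2090·(0 − (-7.73)) = 2681.8; latent heat to melt: 0.166·334000 = 55444; meltwater 0→T: 0.166·4180·T = 693.88 T; water: 1973(T − 55.3)
2666.8 T = 109105 − 58126 = 50979
T ≈ 19.12 °C (positive, so assuming full melt was valid).

T_f ≈ 19.1 °C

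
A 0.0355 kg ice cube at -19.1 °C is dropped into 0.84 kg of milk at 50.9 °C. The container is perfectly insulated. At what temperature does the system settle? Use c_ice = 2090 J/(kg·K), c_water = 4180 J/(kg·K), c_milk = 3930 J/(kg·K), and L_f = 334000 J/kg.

Energy conservation, ΣQ = 0:
warm ice to 0 °C: 0.0355·2090·(0 − (-19.1)) = 1417.1
  latent heat to melt: 0.0355·334000 = 11857
  warm the meltwater: 148.39 T
  milk: 3301.2(T − 50.9)
3449.6 T = 168031 − 13274 = 154757
T ≈ 44.86 °C — above 0 °C, consistent with complete melting.

T_f ≈ 44.9 °C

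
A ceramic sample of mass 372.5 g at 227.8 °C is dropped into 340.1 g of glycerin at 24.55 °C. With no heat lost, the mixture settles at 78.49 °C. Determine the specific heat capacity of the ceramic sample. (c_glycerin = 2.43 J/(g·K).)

c ≈ 0.802 J/(g·K)

Heat lost by the ceramic sample = heat gained by the glycerin:
372.5·c·(227.8 − 78.49) = 340.1·2.43·(78.49 − 24.55)
55618 c = 44578  ⇒  c ≈ 0.8015 J/(g·K)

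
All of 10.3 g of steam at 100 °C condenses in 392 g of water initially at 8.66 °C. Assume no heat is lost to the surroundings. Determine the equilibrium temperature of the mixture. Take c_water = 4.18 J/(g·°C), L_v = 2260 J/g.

T_f ≈ 24.8 °C

Conservation of energy gives ΣQ = 0:
latent heat released on condensation: 10.3·2260 = 23278; condensate cools 100→T: 10.3·4.18·(T − 100) = 43.05(T − 100); water warms: 392·4.18·(T − 8.66) = 1638.6(T − 8.66)
1681.6 T = 23278 + 4305.4 + 14190 = 41773
T ≈ 24.84 °C (< 100 °C, so full condensation is consistent).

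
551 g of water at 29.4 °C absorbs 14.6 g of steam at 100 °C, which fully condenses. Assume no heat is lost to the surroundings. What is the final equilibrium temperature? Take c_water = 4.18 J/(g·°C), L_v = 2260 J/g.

T_f ≈ 45.2 °C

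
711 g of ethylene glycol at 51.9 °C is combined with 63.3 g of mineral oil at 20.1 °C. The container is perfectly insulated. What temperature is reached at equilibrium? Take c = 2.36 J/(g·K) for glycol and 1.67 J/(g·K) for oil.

T_f ≈ 50.0 °C

T_f is the heat-capacity-weighted average of the initial temperatures:
T_f = (1678×51.9 + 105.71×20.1) / (1678 + 105.71)
    = 89211 / 1783.7 ≈ 50.02 °C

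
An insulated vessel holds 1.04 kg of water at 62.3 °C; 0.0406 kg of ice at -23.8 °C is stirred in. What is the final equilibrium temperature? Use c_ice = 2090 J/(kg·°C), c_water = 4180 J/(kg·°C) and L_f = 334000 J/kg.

T_f ≈ 56.5 °C

Taking heat into each body as positive, Σ m c ΔT = 0:
warm ice to 0 °C: 0.0406×2090×(0 − (-23.8)) = 2019.5; melt ice: 0.0406×334000 = 13560; warm the meltwater: 169.71 T; water cools: 1.04×4180×(T − 62.3) = 4347.2(T − 62.3)
4516.9 T = 270831 − 15580 = 255251
T ≈ 56.51 °C. Since T > 0 °C, the all-ice-melts assumption holds.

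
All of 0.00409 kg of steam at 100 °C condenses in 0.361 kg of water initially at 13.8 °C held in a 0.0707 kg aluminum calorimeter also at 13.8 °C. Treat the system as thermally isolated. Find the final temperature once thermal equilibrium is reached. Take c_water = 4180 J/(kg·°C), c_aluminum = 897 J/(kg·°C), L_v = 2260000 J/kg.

Sum of m c ΔT and latent-heat terms is zero:
steam→water at 100 °C releases m L_v = 0.00409×2260000 = 9243.4; condensate cools 100→T: 0.00409×4180×(T − 100) = 17.1(T − 100); original water: 1509(T − 13.8); aluminum cup: 0.0707×897×(T − 13.8) = 63.42(T − 13.8)
1589.5 T = 9243.4 + 1709.6 + 21699 = 32652
T ≈ 20.54 °C — below 100 °C, confirming all the steam condensed.

T_f ≈ 20.5 °C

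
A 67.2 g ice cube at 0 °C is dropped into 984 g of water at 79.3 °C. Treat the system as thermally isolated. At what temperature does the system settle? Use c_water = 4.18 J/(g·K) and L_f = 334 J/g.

Taking heat into each body as positive, Σ m c ΔT = 0:
melt ice: 67.2·334 = 22445; warm the meltwater: 280.9 T; water cools: 984·4.18·(T − 79.3) = 4113.1(T − 79.3)
4394 T = 326170 − 22445 = 303726
T ≈ 69.12 °C. Since T > 0 °C, the all-ice-melts assumption holds.

T_f ≈ 69.1 °C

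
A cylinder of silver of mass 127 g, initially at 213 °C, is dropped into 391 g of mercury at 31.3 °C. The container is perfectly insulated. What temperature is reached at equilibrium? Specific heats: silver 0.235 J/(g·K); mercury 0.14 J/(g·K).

T_f ≈ 95.4 °C

Energy conservation, ΣQ = 0:
127*0.235*(T − 213) + 391*0.14*(T − 31.3) = 0
29.84(T − 213) + 54.74(T − 31.3) = 0
(29.84 + 54.74) T = 29.84*213 + 54.74*31.3
T = 8070.3 / 84.59 = 95.4 °C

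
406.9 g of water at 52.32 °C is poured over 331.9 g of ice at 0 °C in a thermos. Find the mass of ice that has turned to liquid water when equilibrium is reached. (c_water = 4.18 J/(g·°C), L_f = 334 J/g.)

Water can give up m c ΔT = 406.9·4.18·52.32 = 88988 J before reaching 0 °C.
Melting all 331.9 g of ice would need 331.9·334 = 110855 J.
88988 J < 110855 J, so only part of the ice melts and the system sits at 0 °C.
Mass melted = 88988/334 ≈ 266.4 g.

m_melted ≈ 266 g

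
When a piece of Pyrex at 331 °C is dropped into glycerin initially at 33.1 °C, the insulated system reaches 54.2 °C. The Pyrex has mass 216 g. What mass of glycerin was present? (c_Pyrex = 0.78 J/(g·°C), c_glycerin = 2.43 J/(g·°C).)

m ≈ 910 g

Heat lost by the Pyrex = heat gained by the glycerin:
216×0.78×(331 − 54.2) = m×2.43×(54.2 − 33.1)
51.27 m = 46635  ⇒  m ≈ 909.5 g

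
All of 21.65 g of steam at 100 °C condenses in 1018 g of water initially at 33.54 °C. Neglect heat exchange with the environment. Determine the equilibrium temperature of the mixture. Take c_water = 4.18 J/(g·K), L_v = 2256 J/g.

Setting the total heat transfer to zero:
condense steam: −21.65·2256 = −48842; condensate cools 100→T: 21.65·4.18·(T − 100) = 90.5(T − 100); original water: 4255.2(T − 33.54)
4345.7 T = 48842 + 9049.7 + 142721 = 200613
T ≈ 46.16 °C (< 100 °C, so full condensation is consistent).

T_f ≈ 46.2 °C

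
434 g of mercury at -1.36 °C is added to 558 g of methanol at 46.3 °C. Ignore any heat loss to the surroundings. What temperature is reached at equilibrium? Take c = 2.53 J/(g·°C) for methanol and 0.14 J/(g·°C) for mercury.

Taking heat into each body as positive, Σ m c ΔT = 0:
558*2.53*(T − 46.3) + 434*0.14*(T − (-1.36)) = 0
1472.5 T = 65281
T ≈ 44.33 °C

T_f ≈ 44.3 °C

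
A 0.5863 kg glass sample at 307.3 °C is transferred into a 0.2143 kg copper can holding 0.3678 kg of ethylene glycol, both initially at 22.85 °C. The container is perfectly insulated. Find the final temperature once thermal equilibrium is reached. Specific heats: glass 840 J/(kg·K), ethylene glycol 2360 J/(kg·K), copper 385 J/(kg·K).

T_f ≈ 119.9 °C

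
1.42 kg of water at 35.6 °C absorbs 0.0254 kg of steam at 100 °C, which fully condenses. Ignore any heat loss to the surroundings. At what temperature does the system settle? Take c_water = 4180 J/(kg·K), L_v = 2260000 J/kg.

T_f ≈ 46.2 °C

Setting the total heat transfer to zero:
steam→water at 100 °C releases m L_v = 0.0254×2260000 = 57404
  condensate cools 100→T: 0.0254×4180×(T − 100) = 106.17(T − 100)
  original water: 5935.6(T − 35.6)
6041.8 T = 57404 + 10617 + 211307 = 279329
T ≈ 46.23 °C — below 100 °C, confirming all the steam condensed.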